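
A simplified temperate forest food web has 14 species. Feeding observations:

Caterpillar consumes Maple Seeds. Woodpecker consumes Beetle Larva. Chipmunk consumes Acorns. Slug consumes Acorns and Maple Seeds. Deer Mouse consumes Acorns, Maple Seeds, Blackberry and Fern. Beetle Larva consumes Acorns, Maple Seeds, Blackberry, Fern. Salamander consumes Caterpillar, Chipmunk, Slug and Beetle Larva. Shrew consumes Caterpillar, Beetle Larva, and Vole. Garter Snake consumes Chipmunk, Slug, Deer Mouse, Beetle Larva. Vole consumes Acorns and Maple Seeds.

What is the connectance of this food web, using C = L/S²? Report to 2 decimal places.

C = 0.13

The web has S = 14 species and L = 26 feeding links.
C = L / S² = 26 / 196 = 0.1327 ≈ 0.13.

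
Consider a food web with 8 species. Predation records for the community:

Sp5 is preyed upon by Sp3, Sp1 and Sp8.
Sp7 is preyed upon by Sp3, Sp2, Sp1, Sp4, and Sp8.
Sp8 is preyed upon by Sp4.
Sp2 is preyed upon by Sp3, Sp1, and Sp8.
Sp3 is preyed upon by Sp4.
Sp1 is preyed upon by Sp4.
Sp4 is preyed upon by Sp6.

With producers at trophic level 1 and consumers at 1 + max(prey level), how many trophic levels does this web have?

5

Producers (level 1): Sp5, Sp7.
Sp7 → Sp2 → Sp1 → Sp4 → Sp6 gives Sp6 level 5.
No species has a prey at level 5, so no species reaches level 6.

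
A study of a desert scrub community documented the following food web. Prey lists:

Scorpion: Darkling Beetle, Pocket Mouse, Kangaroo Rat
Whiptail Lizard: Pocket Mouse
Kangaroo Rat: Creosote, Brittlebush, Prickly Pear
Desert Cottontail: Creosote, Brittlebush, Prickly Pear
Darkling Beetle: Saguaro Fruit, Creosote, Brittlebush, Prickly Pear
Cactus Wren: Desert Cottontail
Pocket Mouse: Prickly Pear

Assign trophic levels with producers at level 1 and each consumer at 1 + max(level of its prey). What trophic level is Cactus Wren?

Trophic level 3

Creosote is a producer → level 1.
Desert Cottontail eats Creosote (level 1); other prey at levels: Brittlebush 1, Prickly Pear 1 → level 2.
Cactus Wren eats Desert Cottontail → level 3.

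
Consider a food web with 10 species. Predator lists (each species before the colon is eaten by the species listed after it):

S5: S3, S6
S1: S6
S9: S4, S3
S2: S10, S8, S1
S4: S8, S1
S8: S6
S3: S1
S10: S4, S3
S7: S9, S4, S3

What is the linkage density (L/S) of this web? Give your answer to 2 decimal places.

L/S = 1.70

There are L = 17 links among S = 10 species.
L/S = 17/10 = 1.7000 ≈ 1.70.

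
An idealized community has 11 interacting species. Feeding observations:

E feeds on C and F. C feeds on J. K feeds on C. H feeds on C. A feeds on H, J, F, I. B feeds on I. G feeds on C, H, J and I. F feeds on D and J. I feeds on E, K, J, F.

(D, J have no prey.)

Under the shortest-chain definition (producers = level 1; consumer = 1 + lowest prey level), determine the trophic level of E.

D is a producer → level 1.
F eats D → level 2.
E eats F → level 3.
No prey of E is below level 2, so 3 is the minimum.

Trophic level 3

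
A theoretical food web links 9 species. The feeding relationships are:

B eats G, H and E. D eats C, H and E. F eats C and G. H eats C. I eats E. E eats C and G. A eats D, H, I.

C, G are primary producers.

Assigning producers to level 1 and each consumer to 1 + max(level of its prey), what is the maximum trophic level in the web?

Producers (level 1): C, G.
C → E → I → A gives A level 4.
No species has a prey at level 4, so no species reaches level 5.

4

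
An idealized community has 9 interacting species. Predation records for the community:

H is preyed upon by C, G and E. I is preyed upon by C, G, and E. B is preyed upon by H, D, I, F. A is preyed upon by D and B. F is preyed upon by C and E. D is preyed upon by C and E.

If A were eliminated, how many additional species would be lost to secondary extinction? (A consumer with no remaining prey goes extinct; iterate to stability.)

Remove A.
Round 1: B (all prey gone) → extinct.
Round 2: I (all prey gone), D (all prey gone), H (all prey gone), F (all prey gone) → extinct.
Round 3: C (all prey gone), G (all prey gone), E (all prey gone) → extinct.
No further losses. Total secondary extinctions: 8.

8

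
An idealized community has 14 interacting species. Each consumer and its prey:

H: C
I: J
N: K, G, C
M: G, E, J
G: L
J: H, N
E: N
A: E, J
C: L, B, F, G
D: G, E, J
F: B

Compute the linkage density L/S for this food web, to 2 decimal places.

L/S = 1.57

There are L = 22 links among S = 14 species.
L/S = 22/14 = 1.5714 ≈ 1.57.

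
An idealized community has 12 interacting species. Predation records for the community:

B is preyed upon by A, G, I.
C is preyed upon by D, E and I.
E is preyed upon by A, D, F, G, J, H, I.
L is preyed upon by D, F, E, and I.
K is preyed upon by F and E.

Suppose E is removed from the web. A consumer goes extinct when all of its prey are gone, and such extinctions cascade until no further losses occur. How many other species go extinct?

Remove E.
Round 1: H (all prey gone), J (all prey gone) → extinct.
No further losses. Total secondary extinctions: 2.

2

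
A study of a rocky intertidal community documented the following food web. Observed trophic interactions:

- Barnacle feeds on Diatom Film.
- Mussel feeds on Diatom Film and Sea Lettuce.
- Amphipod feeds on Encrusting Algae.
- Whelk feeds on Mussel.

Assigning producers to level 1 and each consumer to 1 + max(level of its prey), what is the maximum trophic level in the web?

3

Producers (level 1): Diatom Film, Sea Lettuce, Encrusting Algae.
Diatom Film → Mussel → Whelk gives Whelk level 3.
No species has a prey at level 3, so no species reaches level 4.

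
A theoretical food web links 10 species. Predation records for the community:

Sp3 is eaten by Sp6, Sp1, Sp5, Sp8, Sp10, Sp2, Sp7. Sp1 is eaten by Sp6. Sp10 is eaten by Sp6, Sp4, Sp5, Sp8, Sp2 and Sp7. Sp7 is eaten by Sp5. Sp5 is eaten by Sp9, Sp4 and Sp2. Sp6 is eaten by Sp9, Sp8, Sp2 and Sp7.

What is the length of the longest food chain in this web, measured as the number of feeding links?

One longest chain: Sp3 → Sp1 → Sp6 → Sp7 → Sp5 → Sp4.
It has 6 species and 5 links.

5 links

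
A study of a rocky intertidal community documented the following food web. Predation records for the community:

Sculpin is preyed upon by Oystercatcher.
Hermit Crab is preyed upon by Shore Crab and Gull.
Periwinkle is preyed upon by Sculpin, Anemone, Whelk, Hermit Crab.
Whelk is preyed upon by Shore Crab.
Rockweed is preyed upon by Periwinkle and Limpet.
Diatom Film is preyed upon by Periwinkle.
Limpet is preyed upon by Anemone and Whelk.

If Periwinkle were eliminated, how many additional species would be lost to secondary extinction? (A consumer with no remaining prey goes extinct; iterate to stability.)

Remove Periwinkle.
Round 1: Sculpin (all prey gone), Hermit Crab (all prey gone) → extinct.
Round 2: Oystercatcher (all prey gone), Gull (all prey gone) → extinct.
No further losses. Total secondary extinctions: 4.

4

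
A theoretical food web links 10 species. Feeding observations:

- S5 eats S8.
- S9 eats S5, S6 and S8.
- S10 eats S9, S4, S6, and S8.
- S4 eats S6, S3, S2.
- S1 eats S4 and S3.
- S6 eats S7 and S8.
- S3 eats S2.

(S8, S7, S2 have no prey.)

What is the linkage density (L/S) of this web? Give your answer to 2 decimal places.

L/S = 1.60

There are L = 16 links among S = 10 species.
L/S = 16/10 = 1.6000 ≈ 1.60.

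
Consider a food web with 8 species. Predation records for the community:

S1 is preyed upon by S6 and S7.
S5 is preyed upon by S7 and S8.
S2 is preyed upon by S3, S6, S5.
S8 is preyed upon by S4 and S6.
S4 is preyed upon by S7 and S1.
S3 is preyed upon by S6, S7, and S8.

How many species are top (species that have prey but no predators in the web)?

2

Top species (has prey, but nothing eats it): S7, S6.
Count: 2.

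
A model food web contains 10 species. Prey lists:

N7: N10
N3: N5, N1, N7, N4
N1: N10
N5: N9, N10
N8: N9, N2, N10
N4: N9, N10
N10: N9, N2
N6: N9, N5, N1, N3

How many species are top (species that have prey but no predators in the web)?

2

Top species (has prey, but nothing eats it): N8, N6.
Count: 2.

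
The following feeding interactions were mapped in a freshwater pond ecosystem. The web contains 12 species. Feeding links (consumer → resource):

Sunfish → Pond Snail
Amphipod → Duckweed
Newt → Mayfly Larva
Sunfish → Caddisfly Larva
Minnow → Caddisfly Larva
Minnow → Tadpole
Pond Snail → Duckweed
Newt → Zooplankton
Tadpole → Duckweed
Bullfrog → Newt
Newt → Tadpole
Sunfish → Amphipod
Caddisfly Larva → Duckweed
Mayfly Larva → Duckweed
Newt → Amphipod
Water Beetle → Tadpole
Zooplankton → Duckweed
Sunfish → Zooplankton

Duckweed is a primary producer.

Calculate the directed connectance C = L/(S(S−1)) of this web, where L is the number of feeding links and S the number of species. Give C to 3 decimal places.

The web has S = 12 species and L = 18 feeding links.
C = L / (S(S−1)) = 18 / 132 = 0.1364 ≈ 0.136.

C = 0.136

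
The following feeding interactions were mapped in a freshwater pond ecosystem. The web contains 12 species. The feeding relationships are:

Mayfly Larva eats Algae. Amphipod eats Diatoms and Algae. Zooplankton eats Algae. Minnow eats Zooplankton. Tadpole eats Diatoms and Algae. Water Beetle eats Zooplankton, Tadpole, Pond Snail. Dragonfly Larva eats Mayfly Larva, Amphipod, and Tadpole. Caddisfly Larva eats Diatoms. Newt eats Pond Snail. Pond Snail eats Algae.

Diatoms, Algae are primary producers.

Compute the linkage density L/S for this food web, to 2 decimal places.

There are L = 16 links among S = 12 species.
L/S = 16/12 = 1.3333 ≈ 1.33.

L/S = 1.33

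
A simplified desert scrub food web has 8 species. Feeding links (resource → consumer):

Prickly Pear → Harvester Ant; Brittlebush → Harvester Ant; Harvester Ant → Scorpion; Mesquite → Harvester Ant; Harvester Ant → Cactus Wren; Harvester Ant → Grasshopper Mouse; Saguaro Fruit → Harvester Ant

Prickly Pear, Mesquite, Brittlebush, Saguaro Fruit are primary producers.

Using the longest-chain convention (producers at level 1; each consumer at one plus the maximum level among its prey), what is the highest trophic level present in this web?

3

Producers (level 1): Prickly Pear, Mesquite, Brittlebush, Saguaro Fruit.
Prickly Pear → Harvester Ant → Cactus Wren gives Cactus Wren level 3.
No species has a prey at level 3, so no species reaches level 4.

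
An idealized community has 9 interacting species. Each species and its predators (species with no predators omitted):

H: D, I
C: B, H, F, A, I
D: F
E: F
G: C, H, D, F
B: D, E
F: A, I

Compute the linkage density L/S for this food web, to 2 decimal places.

There are L = 17 links among S = 9 species.
L/S = 17/9 = 1.8889 ≈ 1.89.

L/S = 1.89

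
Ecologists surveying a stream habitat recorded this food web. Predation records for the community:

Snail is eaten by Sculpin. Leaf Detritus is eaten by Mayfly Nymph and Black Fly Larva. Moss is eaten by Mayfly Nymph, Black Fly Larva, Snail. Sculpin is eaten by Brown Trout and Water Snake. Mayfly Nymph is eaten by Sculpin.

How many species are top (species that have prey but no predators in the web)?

Top species (has prey, but nothing eats it): Black Fly Larva, Brown Trout, Water Snake.
Count: 3.

3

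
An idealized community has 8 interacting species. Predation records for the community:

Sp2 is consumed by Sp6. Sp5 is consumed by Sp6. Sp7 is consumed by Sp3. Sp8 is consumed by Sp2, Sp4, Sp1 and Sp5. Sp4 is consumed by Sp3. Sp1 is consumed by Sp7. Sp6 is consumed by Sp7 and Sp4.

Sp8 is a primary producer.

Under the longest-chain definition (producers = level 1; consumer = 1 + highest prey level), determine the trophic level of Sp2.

Sp8 is a producer → level 1.
Sp2 eats Sp8 → level 2.

Trophic level 2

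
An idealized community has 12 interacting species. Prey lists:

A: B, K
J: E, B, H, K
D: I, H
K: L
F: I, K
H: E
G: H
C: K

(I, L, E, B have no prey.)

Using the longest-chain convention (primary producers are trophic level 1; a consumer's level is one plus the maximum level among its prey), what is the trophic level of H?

Trophic level 2

E is a producer → level 1.
H eats E → level 2.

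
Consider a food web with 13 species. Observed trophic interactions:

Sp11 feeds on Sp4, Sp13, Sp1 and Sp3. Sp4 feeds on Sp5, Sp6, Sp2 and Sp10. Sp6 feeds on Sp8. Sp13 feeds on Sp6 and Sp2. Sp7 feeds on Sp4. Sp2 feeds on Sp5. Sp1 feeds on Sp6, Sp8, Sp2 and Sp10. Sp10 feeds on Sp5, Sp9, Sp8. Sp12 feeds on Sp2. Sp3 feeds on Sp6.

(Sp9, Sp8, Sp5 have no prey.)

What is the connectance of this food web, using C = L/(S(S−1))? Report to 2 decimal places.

The web has S = 13 species and L = 22 feeding links.
C = L / (S(S−1)) = 22 / 156 = 0.1410 ≈ 0.14.

C = 0.14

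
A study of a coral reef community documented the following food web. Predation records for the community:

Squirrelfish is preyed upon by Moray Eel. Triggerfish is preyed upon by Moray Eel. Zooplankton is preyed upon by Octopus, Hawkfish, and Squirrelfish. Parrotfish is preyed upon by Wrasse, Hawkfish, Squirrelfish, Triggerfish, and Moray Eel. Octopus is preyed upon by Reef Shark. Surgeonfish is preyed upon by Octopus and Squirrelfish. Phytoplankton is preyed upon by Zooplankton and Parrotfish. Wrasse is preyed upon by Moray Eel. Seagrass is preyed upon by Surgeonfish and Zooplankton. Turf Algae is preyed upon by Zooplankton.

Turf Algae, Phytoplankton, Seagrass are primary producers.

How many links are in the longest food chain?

One longest chain: Phytoplankton → Parrotfish → Triggerfish → Moray Eel.
It has 4 species and 3 links.

3 links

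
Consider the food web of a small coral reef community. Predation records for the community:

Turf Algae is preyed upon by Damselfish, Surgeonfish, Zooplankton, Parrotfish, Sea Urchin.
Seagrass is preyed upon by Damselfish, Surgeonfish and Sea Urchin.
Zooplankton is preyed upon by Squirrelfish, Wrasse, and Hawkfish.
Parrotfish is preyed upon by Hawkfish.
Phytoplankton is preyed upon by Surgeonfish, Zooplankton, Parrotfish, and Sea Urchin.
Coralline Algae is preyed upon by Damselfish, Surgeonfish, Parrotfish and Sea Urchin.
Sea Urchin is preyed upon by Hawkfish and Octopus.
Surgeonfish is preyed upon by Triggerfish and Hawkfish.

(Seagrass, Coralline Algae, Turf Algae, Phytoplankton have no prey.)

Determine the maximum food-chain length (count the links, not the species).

One longest chain: Seagrass → Surgeonfish → Hawkfish.
It has 3 species and 2 links.

2 links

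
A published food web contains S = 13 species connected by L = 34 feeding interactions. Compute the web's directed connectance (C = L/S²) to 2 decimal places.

C = 0.20

The web has S = 13 species and L = 34 feeding links.
C = L / S² = 34 / 169 = 0.2012 ≈ 0.20.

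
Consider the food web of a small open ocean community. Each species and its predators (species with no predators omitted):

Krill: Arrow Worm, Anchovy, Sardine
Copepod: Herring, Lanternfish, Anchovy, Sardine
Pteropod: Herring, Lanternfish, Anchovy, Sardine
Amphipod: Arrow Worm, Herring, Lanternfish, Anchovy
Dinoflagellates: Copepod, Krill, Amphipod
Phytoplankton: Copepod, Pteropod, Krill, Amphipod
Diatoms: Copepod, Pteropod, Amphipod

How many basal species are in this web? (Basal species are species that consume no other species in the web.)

3

Basal species (no prey listed): Phytoplankton, Diatoms, Dinoflagellates.
Count: 3.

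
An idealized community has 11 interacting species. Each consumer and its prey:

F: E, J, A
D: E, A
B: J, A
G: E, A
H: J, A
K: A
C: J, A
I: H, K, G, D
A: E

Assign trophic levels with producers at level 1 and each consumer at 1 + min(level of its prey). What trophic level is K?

E is a producer → level 1.
A eats E → level 2.
K eats A → level 3.
No prey of K is below level 2, so 3 is the minimum.

Trophic level 3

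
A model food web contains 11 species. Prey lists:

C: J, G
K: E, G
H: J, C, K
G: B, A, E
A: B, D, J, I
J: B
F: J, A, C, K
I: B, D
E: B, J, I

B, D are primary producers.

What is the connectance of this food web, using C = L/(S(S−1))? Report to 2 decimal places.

C = 0.22

The web has S = 11 species and L = 24 feeding links.
C = L / (S(S−1)) = 24 / 110 = 0.2182 ≈ 0.22.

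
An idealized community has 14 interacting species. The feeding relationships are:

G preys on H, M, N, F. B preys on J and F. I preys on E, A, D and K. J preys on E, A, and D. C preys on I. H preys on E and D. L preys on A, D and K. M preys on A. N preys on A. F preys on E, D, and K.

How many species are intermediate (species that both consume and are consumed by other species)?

6

Intermediate species (has both prey and predators): N, H, J, M, F, I.
Count: 6.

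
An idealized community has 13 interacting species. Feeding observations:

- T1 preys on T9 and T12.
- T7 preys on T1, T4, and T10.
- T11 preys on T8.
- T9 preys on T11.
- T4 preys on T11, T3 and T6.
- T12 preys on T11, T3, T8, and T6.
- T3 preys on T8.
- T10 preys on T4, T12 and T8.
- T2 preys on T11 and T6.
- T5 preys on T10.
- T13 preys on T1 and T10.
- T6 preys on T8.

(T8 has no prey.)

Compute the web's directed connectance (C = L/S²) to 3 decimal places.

The web has S = 13 species and L = 24 feeding links.
C = L / S² = 24 / 169 = 0.1420 ≈ 0.142.

C = 0.142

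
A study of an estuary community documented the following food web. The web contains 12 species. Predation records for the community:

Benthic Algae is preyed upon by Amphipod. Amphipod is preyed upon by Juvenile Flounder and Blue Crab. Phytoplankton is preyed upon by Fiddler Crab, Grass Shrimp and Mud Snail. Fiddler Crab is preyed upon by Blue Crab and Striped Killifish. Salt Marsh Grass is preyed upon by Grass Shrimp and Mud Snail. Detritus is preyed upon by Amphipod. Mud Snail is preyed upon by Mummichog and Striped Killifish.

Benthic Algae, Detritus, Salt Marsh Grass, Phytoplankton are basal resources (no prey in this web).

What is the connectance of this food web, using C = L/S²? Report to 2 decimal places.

The web has S = 12 species and L = 13 feeding links.
C = L / S² = 13 / 144 = 0.0903 ≈ 0.09.

C = 0.09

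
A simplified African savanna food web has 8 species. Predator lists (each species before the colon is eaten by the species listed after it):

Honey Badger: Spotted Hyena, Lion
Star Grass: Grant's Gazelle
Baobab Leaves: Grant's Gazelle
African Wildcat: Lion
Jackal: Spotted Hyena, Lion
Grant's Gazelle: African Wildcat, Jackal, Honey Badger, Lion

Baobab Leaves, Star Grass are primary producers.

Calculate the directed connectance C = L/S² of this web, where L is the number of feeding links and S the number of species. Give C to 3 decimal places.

The web has S = 8 species and L = 11 feeding links.
C = L / S² = 11 / 64 = 0.1719 ≈ 0.172.

C = 0.172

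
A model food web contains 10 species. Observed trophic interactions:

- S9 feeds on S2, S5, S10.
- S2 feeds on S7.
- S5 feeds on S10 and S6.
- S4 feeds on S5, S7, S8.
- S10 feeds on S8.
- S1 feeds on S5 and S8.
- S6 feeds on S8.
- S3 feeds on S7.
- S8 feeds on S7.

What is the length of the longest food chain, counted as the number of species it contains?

5 species

One longest chain: S7 → S8 → S6 → S5 → S4.
It has 5 species and 4 links.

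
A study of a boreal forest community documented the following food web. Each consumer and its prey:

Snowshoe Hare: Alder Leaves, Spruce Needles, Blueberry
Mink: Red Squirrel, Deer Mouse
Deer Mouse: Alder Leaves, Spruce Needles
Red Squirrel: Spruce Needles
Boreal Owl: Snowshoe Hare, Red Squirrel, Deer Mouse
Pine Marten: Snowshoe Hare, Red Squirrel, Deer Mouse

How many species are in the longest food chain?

3 species

One longest chain: Alder Leaves → Snowshoe Hare → Boreal Owl.
It has 3 species and 2 links.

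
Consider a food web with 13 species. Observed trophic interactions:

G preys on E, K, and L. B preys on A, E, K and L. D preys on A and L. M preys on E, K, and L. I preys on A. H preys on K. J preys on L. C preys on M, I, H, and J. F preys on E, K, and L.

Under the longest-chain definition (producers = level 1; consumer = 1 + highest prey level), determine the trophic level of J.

L is a producer → level 1.
J eats L → level 2.

Trophic level 2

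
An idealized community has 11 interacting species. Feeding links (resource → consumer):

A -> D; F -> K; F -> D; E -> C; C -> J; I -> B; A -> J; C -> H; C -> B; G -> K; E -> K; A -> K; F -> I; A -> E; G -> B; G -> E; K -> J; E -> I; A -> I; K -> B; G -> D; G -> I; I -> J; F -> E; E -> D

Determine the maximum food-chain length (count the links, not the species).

3 links

One longest chain: F → E → K → B.
It has 4 species and 3 links.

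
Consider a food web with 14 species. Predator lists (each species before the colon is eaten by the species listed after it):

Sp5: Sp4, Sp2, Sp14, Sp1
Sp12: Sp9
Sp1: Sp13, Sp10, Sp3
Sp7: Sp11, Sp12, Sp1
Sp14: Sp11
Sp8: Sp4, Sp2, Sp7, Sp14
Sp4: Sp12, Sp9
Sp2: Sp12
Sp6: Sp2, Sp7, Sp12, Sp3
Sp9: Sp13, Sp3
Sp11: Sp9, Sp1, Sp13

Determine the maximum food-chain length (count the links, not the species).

One longest chain: Sp8 → Sp4 → Sp12 → Sp9 → Sp13.
It has 5 species and 4 links.

4 links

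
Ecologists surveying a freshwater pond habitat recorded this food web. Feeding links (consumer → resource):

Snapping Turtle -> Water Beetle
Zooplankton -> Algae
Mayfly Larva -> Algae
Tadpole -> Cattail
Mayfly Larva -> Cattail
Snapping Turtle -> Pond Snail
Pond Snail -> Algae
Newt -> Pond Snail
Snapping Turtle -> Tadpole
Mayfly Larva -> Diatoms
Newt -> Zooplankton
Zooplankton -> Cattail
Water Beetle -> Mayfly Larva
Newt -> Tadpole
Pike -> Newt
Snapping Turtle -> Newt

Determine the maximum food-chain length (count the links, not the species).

One longest chain: Cattail → Tadpole → Newt → Snapping Turtle.
It has 4 species and 3 links.

3 links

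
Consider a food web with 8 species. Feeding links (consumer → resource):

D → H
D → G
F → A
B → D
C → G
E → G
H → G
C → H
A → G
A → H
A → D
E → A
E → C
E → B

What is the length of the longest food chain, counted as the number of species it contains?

5 species

One longest chain: G → H → D → A → F.
It has 5 species and 4 links.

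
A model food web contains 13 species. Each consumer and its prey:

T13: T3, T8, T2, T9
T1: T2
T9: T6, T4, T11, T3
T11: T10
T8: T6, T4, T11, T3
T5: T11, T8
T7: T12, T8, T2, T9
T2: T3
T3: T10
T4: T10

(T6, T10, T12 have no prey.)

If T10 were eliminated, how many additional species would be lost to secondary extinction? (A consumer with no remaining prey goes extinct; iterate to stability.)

5

Remove T10.
Round 1: T4 (all prey gone), T11 (all prey gone), T3 (all prey gone) → extinct.
Round 2: T2 (all prey gone) → extinct.
Round 3: T1 (all prey gone) → extinct.
No further losses. Total secondary extinctions: 5.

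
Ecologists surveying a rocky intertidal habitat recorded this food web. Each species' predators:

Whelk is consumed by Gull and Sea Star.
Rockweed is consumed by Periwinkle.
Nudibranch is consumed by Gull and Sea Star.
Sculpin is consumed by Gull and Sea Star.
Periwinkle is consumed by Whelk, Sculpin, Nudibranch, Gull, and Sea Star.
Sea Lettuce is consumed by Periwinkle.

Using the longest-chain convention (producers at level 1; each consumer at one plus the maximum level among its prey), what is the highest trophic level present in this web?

4

Producers (level 1): Sea Lettuce, Rockweed.
Sea Lettuce → Periwinkle → Sculpin → Gull gives Gull level 4.
No species has a prey at level 4, so no species reaches level 5.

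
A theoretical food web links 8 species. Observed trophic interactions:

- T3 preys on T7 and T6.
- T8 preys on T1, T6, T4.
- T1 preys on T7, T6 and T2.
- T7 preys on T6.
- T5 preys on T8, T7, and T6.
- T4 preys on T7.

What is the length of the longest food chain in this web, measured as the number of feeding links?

One longest chain: T6 → T7 → T4 → T8 → T5.
It has 5 species and 4 links.

4 links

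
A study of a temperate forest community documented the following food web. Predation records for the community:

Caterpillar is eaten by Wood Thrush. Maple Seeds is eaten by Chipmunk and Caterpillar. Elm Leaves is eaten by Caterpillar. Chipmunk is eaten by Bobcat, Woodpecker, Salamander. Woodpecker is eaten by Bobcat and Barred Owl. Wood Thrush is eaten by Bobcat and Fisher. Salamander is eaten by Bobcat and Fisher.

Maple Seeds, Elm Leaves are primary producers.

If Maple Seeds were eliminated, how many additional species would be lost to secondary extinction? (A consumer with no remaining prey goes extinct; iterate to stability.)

4

Remove Maple Seeds.
Round 1: Chipmunk (all prey gone) → extinct.
Round 2: Salamander (all prey gone), Woodpecker (all prey gone) → extinct.
Round 3: Barred Owl (all prey gone) → extinct.
No further losses. Total secondary extinctions: 4.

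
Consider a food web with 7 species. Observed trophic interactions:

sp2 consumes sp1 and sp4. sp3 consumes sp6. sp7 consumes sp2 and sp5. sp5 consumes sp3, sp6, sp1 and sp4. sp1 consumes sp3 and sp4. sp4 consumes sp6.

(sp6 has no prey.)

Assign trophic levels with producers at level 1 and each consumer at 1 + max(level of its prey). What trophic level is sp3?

sp6 is a producer → level 1.
sp3 eats sp6 → level 2.

Trophic level 2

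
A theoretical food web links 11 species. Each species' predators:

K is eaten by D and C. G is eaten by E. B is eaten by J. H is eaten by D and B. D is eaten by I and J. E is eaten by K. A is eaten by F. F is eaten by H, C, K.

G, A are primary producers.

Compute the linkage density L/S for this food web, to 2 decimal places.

There are L = 13 links among S = 11 species.
L/S = 13/11 = 1.1818 ≈ 1.18.

L/S = 1.18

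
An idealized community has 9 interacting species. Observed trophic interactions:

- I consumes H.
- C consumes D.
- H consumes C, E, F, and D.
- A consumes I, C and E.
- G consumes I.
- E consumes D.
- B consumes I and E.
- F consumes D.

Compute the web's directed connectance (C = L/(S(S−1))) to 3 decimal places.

C = 0.194

The web has S = 9 species and L = 14 feeding links.
C = L / (S(S−1)) = 14 / 72 = 0.1944 ≈ 0.194.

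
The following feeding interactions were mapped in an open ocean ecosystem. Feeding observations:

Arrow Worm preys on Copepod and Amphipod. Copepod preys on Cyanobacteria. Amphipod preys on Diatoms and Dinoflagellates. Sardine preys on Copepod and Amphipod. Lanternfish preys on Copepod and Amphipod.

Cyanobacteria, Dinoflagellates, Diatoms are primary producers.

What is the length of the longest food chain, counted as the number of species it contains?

One longest chain: Cyanobacteria → Copepod → Arrow Worm.
It has 3 species and 2 links.

3 species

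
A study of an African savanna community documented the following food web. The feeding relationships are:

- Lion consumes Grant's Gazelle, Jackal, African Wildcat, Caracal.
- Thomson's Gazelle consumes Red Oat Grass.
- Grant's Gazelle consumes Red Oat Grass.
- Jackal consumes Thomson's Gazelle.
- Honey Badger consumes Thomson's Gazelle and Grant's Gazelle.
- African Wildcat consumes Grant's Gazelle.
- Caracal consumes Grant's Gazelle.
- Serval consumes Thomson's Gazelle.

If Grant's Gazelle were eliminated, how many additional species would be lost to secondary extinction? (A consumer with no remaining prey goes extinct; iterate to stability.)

Remove Grant's Gazelle.
Round 1: Caracal (all prey gone), African Wildcat (all prey gone) → extinct.
No further losses. Total secondary extinctions: 2.

2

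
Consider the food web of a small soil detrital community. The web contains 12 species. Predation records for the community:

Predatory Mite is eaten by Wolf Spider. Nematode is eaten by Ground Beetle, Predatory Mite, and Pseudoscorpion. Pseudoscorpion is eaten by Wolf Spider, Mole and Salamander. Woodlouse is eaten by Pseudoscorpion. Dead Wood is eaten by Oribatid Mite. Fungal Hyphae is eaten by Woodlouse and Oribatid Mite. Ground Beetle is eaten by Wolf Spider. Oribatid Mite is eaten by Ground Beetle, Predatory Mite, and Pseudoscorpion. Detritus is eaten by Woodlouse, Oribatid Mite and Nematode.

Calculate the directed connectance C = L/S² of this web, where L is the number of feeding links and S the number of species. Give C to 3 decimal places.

The web has S = 12 species and L = 18 feeding links.
C = L / S² = 18 / 144 = 0.1250 ≈ 0.125.

C = 0.125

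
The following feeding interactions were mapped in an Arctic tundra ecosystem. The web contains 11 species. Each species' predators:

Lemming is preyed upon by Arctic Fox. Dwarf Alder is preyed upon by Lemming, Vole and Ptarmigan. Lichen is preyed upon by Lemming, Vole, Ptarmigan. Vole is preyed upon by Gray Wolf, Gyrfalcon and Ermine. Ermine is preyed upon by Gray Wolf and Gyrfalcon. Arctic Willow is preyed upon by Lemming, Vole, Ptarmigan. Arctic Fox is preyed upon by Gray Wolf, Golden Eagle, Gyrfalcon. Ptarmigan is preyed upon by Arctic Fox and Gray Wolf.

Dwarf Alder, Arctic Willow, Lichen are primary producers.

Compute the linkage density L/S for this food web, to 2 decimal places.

There are L = 20 links among S = 11 species.
L/S = 20/11 = 1.8182 ≈ 1.82.

L/S = 1.82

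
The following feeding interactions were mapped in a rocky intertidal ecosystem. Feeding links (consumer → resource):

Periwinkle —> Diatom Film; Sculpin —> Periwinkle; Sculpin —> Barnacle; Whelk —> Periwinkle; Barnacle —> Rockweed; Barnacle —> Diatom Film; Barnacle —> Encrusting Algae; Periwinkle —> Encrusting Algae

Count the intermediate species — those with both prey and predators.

Intermediate species (has both prey and predators): Periwinkle, Barnacle.
Count: 2.

2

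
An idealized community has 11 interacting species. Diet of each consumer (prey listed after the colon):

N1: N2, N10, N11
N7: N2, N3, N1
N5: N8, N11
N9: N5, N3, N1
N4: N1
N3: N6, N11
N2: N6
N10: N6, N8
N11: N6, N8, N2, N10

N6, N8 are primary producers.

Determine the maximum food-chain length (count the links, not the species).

One longest chain: N6 → N2 → N11 → N5 → N9.
It has 5 species and 4 links.

4 links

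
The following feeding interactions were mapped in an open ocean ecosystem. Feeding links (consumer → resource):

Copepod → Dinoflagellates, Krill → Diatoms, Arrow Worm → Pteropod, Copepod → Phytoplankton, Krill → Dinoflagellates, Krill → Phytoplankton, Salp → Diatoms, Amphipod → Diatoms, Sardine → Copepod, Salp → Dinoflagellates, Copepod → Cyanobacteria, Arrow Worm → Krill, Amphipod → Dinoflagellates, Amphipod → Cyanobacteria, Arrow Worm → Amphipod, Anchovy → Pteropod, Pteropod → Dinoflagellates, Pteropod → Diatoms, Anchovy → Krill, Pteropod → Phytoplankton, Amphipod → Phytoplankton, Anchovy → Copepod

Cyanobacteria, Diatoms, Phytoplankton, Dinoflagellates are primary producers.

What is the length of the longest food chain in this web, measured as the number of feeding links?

2 links

One longest chain: Diatoms → Pteropod → Anchovy.
It has 3 species and 2 links.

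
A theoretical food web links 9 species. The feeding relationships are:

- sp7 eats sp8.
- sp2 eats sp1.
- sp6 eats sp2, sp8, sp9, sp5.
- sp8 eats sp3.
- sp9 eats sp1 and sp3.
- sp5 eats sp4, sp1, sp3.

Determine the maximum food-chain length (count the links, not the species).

2 links

One longest chain: sp3 → sp8 → sp7.
It has 3 species and 2 links.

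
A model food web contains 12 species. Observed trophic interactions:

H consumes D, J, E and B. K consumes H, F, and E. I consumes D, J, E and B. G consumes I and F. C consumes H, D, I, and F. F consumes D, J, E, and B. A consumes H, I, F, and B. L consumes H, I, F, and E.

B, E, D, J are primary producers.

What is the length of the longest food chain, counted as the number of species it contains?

One longest chain: B → H → C.
It has 3 species and 2 links.

3 species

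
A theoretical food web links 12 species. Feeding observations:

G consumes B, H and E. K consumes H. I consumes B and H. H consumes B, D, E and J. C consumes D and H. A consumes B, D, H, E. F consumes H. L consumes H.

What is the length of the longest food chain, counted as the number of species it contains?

One longest chain: B → H → L.
It has 3 species and 2 links.

3 species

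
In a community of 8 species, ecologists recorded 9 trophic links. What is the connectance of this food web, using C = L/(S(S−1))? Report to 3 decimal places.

C = 0.161

The web has S = 8 species and L = 9 feeding links.
C = L / (S(S−1)) = 9 / 56 = 0.1607 ≈ 0.161.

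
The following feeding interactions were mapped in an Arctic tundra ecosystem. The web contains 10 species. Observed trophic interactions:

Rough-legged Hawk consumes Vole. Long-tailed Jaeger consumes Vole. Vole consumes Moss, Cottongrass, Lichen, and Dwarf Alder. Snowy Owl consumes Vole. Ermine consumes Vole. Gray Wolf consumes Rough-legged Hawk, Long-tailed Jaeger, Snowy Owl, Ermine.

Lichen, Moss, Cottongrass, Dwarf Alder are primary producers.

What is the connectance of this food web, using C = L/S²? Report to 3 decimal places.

The web has S = 10 species and L = 12 feeding links.
C = L / S² = 12 / 100 = 0.1200 ≈ 0.120.

C = 0.120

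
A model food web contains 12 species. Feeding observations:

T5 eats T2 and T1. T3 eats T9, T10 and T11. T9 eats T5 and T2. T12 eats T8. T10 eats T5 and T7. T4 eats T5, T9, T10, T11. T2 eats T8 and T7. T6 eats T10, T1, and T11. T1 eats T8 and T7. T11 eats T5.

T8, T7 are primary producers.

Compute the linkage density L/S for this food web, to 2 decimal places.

L/S = 1.83

There are L = 22 links among S = 12 species.
L/S = 22/12 = 1.8333 ≈ 1.83.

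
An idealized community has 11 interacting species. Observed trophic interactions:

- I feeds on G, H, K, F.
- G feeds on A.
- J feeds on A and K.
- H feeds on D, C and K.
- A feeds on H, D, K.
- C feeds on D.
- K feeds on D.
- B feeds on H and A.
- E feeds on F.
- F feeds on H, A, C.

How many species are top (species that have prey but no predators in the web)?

Top species (has prey, but nothing eats it): B, J, I, E.
Count: 4.

4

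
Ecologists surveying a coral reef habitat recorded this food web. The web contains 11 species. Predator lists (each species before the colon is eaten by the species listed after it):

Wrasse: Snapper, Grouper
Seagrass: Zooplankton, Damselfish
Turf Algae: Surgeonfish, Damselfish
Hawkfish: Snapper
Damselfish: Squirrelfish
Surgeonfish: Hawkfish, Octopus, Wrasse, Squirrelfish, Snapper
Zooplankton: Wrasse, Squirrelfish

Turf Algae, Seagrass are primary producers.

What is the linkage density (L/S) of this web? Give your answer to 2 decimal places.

L/S = 1.36

There are L = 15 links among S = 11 species.
L/S = 15/11 = 1.3636 ≈ 1.36.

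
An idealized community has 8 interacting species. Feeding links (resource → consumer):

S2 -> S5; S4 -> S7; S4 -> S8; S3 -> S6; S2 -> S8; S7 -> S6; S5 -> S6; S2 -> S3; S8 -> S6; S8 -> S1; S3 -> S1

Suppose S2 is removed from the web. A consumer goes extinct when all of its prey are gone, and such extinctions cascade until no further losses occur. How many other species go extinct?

Remove S2.
Round 1: S3 (all prey gone), S5 (all prey gone) → extinct.
No further losses. Total secondary extinctions: 2.

2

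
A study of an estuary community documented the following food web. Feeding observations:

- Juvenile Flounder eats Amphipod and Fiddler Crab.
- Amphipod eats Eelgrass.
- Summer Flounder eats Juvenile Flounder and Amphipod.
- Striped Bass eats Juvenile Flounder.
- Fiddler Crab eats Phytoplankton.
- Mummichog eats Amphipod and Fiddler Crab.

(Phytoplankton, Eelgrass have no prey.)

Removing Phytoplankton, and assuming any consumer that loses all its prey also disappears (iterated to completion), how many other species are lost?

Remove Phytoplankton.
Round 1: Fiddler Crab (all prey gone) → extinct.
No further losses. Total secondary extinctions: 1.

1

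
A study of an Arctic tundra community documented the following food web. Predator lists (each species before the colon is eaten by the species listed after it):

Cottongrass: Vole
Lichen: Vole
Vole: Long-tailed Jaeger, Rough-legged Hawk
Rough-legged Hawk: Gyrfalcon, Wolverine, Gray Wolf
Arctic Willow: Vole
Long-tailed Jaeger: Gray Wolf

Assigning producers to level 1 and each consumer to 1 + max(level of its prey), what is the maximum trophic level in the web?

Producers (level 1): Cottongrass, Lichen, Arctic Willow.
Cottongrass → Vole → Long-tailed Jaeger → Gray Wolf gives Gray Wolf level 4.
No species has a prey at level 4, so no species reaches level 5.

4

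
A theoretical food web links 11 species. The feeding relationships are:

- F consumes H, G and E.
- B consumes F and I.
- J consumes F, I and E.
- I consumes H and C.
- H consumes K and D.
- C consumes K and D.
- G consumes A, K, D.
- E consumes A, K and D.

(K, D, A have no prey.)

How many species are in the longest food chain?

One longest chain: K → E → F → B.
It has 4 species and 3 links.

4 species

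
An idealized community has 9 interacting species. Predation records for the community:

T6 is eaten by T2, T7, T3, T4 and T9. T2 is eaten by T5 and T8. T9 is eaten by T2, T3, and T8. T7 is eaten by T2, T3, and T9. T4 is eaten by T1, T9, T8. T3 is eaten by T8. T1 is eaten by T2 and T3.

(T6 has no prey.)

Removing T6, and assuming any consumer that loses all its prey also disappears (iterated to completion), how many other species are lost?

Remove T6.
Round 1: T7 (all prey gone), T4 (all prey gone) → extinct.
Round 2: T9 (all prey gone), T1 (all prey gone) → extinct.
Round 3: T2 (all prey gone), T3 (all prey gone) → extinct.
Round 4: T8 (all prey gone), T5 (all prey gone) → extinct.
No further losses. Total secondary extinctions: 8.

8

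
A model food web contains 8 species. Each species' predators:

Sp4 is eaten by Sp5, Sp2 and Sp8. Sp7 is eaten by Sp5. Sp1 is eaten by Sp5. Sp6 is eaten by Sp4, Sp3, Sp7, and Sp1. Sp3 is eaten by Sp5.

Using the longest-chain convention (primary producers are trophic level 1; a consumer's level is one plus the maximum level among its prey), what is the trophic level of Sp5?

Trophic level 3

Sp6 is a producer → level 1.
Sp7 eats Sp6 → level 2.
Sp5 eats Sp7 (level 2); other prey at levels: Sp4 2, Sp1 2, Sp3 2 → level 3.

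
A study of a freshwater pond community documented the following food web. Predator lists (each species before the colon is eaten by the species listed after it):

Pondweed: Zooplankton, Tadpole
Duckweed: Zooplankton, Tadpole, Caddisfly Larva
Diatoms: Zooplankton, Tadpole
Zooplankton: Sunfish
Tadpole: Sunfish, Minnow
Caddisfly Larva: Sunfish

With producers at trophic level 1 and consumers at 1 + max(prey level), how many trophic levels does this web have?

3

Producers (level 1): Pondweed, Diatoms, Duckweed.
Pondweed → Tadpole → Minnow gives Minnow level 3.
No species has a prey at level 3, so no species reaches level 4.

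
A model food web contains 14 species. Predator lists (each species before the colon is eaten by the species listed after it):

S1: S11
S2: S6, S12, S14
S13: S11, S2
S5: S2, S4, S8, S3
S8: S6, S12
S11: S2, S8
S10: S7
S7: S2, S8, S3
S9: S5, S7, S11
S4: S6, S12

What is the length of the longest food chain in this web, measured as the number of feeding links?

3 links

One longest chain: S9 → S5 → S4 → S6.
It has 4 species and 3 links.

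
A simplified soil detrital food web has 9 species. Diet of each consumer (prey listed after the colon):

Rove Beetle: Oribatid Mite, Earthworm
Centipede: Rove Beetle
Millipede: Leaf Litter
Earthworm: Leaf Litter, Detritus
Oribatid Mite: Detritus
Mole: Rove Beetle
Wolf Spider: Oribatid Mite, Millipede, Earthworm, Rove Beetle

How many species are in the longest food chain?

4 species

One longest chain: Detritus → Oribatid Mite → Rove Beetle → Mole.
It has 4 species and 3 links.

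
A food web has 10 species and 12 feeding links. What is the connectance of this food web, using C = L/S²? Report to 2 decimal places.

C = 0.12

The web has S = 10 species and L = 12 feeding links.
C = L / S² = 12 / 100 = 0.1200 ≈ 0.12.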